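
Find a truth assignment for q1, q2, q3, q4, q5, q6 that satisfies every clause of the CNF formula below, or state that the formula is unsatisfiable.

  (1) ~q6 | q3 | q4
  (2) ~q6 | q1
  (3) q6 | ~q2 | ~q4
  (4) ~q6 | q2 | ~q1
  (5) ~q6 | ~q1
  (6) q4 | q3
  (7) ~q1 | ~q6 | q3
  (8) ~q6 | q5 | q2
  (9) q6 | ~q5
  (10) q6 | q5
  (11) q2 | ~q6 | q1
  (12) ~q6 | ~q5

Case q6 = 0:
The clause (~q5) is unit, so q5 = 0.
But (q5) is also a unit clause — contradiction.
So q6 must be the other value — set q6 = 1.
The clause (q1) is unit, so q1 = 1.
But (~q1) is also a unit clause — contradiction.
Neither q6 = 1 nor q6 = 0 works.

UNSATISFIABLE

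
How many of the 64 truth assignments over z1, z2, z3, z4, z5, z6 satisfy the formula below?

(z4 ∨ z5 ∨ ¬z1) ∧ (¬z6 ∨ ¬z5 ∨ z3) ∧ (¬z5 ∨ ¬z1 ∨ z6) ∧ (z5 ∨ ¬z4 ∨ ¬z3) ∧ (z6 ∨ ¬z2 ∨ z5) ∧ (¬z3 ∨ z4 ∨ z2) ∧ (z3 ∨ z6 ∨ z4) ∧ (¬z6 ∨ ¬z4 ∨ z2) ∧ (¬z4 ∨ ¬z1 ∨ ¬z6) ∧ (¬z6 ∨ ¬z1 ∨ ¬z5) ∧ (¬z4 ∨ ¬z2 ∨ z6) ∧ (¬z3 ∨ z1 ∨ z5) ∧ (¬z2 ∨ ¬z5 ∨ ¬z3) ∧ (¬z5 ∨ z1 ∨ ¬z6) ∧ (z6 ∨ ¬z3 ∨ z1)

There are 2^6 = 64 truth assignments over (z1, z2, z3, z4, z5, z6).
Split on z6. With z6 = True, the clauses containing z6 are satisfied and ¬z6 drops from the rest; 3 of the 2^5 = 32 assignments to the other variables satisfy what remains.
With z6 = False, by the same count on the reduced clause set, 3 assignments work.
Total: 3 + 3 = 6.

6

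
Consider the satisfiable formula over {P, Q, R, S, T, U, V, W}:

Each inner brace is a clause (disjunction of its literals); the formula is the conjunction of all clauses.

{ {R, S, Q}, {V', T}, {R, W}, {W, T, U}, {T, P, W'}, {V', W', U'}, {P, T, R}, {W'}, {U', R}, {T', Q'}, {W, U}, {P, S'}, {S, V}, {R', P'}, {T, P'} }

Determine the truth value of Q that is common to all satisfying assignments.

False

Suppose Q = 1.
Unit clause (W') forces W = 0.
Unit clause (R) forces R = 1.
Unit clause (T') forces T = 0.
Unit clause (V') forces V = 0.
Unit clause (U) forces U = 1.
Unit clause (S) forces S = 1.
Unit clause (P) forces P = 1.
That conflicts with the unit clause (P').
So every satisfying assignment has Q = False.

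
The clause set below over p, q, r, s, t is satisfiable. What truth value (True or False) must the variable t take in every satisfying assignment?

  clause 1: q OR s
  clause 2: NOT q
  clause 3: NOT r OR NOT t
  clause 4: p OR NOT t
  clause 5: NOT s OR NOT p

False

Suppose t = true.
(NOT q) alone gives q = false.
(s) alone gives s = true.
(NOT r) alone gives r = false.
(p) alone gives p = true.
That conflicts with the unit clause (NOT p).
So every satisfying assignment has t = False.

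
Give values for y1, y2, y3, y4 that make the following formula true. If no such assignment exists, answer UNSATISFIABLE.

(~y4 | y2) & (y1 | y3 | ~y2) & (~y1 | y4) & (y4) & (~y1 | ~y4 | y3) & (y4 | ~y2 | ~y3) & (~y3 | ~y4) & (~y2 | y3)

UNSATISFIABLE

From the singleton clause (y4), y4 = 1.
From the singleton clause (y2), y2 = 1.
From the singleton clause (~y3), y3 = 0.
Now (y3) is unsatisfied and unit — conflict.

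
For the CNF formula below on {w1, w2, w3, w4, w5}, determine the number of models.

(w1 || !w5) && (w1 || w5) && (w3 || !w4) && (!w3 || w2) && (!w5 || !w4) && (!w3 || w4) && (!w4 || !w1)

There are 2^5 = 32 truth assignments over (w1, w2, w3, w4, w5).
Split on w2. With w2 = true, the clauses containing w2 are satisfied and !w2 drops from the rest; 2 of the 2^4 = 16 assignments to the other variables satisfy what remains.
With w2 = false, by the same count on the reduced clause set, 2 assignments work.
(One model: w1=T, w2=F, w3=F, w4=F, w5=F.)
Total: 2 + 2 = 4.

4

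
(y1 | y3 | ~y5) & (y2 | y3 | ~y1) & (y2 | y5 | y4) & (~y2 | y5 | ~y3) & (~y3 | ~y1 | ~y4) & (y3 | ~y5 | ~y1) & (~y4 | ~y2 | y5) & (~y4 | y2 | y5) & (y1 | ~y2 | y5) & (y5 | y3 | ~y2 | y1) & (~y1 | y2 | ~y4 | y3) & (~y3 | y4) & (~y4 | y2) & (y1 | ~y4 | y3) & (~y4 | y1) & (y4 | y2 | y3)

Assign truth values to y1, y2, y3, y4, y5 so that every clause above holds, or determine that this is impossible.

Try y3 = 0.
Try y1 = 1.
(y2) alone gives y2 = 1.
(~y5) alone gives y5 = 0.
(~y4) alone gives y4 = 0.
Every clause now holds.

y1 ↦ 1; y2 ↦ 1; y3 ↦ 0; y4 ↦ 0; y5 ↦ 0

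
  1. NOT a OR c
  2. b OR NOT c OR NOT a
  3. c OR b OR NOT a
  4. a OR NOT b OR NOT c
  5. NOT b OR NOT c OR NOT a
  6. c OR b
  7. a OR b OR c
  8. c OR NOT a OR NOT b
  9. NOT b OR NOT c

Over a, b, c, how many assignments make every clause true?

There are 2^3 = 8 truth assignments over (a, b, c).
Check each against the 9 clauses (columns in the order a, b, c):
  F F F  ✗ fails (c OR b)
  F F T  ✓ satisfies all
  F T F  ✓ satisfies all
  F T T  ✗ fails (a OR NOT b OR NOT c)
  T F F  ✗ fails (NOT a OR c)
  T F T  ✗ fails (b OR NOT c OR NOT a)
  T T F  ✗ fails (NOT a OR c)
  T T T  ✗ fails (NOT b OR NOT c OR NOT a)
2 of the 8 rows are models.

2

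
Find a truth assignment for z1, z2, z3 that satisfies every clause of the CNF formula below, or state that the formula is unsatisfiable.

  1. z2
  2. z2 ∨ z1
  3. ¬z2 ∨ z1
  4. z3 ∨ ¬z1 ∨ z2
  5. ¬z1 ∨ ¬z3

Unit clause (z2) forces z2 = True.
Unit clause (z1) forces z1 = True.
Unit clause (¬z3) forces z3 = False.
This assignment satisfies each clause.

z1: True; z2: True; z3: False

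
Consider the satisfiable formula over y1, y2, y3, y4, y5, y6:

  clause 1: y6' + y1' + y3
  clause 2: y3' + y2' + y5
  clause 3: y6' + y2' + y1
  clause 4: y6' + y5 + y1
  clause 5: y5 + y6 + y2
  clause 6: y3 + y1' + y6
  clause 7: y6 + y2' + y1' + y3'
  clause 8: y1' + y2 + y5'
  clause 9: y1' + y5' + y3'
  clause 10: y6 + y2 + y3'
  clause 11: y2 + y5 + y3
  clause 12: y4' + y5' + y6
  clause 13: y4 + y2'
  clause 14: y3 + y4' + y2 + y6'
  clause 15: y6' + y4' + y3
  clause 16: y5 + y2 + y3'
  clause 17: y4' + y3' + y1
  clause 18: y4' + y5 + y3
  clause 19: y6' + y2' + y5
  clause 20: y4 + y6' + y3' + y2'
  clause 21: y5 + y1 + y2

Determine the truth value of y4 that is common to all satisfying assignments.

Suppose y4 = 1.
Case y5 = 0:
The clause (y3) is unit, so y3 = 1.
The clause (y2') is unit, so y2 = 0.
But (y2) is also a unit clause — contradiction.
So y5 must be the other value — set y5 = 1.
The clause (y6) is unit, so y6 = 1.
The clause (y3) is unit, so y3 = 1.
The clause (y1') is unit, so y1 = 0.
But (y1) is also a unit clause — contradiction.
Both values of y5 lead to a conflict.
So every satisfying assignment has y4 = False.

False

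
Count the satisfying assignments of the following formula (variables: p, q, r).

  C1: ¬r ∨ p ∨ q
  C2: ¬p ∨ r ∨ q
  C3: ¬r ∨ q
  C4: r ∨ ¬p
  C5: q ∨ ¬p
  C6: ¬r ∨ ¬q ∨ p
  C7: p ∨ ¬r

3

There are 2^3 = 8 truth assignments over (p, q, r).
Check each against the 7 clauses (columns in the order p, q, r):
  F F F  ✓ satisfies all
  F F T  ✗ fails (¬r ∨ p ∨ q)
  F T F  ✓ satisfies all
  F T T  ✗ fails (¬r ∨ ¬q ∨ p)
  T F F  ✗ fails (¬p ∨ r ∨ q)
  T F T  ✗ fails (¬r ∨ q)
  T T F  ✗ fails (r ∨ ¬p)
  T T T  ✓ satisfies all
3 of the 8 rows are models.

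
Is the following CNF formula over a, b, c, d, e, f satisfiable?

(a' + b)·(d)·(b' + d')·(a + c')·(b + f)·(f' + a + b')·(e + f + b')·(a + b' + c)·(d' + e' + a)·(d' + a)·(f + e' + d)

From the singleton clause (d), d = 1.
From the singleton clause (b'), b = 0.
From the singleton clause (a'), a = 0.
That conflicts with the unit clause (a).
No assignment satisfies every clause.

Unsatisfiable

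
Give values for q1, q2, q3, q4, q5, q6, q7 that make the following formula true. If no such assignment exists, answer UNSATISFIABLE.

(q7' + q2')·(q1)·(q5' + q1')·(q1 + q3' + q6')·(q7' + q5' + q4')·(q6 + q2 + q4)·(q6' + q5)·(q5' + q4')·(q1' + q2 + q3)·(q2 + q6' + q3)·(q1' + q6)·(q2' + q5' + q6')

UNSATISFIABLE

From the singleton clause (q1), q1 = 1.
From the singleton clause (q5'), q5 = 0.
From the singleton clause (q6'), q6 = 0.
But (q6) is also a unit clause — contradiction.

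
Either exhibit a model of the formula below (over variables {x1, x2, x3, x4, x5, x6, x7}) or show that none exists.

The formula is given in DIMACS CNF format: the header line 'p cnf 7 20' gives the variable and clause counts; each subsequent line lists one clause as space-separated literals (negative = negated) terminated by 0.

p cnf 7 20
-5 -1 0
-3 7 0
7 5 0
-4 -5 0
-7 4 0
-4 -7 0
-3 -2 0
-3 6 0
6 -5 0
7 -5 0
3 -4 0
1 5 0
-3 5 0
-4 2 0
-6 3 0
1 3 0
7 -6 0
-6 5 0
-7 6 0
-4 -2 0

Try x5 = False.
The clause (x7) is unit, so x7 = True.
The clause (x4) is unit, so x4 = True.
That conflicts with the unit clause (¬x4).
So x5 must be the other value — set x5 = True.
The clause (¬x1) is unit, so x1 = False.
The clause (¬x4) is unit, so x4 = False.
The clause (¬x7) is unit, so x7 = False.
That conflicts with the unit clause (x7).
Either choice for x5 ends in contradiction.

UNSATISFIABLE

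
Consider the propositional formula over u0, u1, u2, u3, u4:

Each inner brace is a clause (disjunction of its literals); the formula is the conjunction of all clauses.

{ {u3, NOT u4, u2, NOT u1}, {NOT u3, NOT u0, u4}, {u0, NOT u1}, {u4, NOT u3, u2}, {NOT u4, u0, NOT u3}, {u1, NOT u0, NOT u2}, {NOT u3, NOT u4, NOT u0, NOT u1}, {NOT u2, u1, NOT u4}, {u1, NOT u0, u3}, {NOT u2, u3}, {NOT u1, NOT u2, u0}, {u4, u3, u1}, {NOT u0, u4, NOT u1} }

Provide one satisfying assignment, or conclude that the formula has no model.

u0=false,  u1=false,  u2=true,  u3=true,  u4=false

Branch on u0: set u0 = false.
Unit clause (NOT u1) forces u1 = false.
Branch on u4: set u4 = false.
Unit clause (u3) forces u3 = true.
Unit clause (u2) forces u2 = true.
This assignment satisfies each clause.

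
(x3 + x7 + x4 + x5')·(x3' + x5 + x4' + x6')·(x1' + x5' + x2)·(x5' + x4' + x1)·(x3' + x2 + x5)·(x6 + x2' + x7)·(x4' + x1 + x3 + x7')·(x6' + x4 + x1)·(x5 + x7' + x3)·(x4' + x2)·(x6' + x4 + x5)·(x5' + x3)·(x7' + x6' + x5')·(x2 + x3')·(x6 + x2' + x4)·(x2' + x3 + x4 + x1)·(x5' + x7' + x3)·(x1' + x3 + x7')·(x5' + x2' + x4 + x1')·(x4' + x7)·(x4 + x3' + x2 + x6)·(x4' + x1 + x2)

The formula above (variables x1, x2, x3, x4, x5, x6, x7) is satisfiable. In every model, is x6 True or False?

False

Suppose x6 = 1.
Suppose x4 = 1.
From the singleton clause (x2), x2 = 1.
From the singleton clause (x7), x7 = 1.
From the singleton clause (x5'), x5 = 0.
From the singleton clause (x3'), x3 = 0.
But (x3) is also a unit clause — contradiction.
That branch fails; take x4 = 0 instead.
From the singleton clause (x1), x1 = 1.
From the singleton clause (x5), x5 = 1.
From the singleton clause (x2), x2 = 1.
But (x2') is also a unit clause — contradiction.
Both values of x4 lead to a conflict.
So every satisfying assignment has x6 = False.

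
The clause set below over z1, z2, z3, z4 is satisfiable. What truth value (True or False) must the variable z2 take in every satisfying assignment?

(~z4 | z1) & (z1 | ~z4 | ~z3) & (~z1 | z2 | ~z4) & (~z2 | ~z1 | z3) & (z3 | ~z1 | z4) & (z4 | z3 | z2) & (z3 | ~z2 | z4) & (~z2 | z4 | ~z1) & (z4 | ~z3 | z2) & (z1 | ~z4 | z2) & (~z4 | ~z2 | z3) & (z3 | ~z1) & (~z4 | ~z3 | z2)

True

Suppose z2 = 0.
Suppose z4 = 0.
(z3) alone gives z3 = 1.
Now (~z3) is unsatisfied and unit — conflict.
Backtrack on z4: now try z4 = 1.
(z1) alone gives z1 = 1.
Now (~z1) is unsatisfied and unit — conflict.
Neither z4 = 1 nor z4 = 0 works.
So every satisfying assignment has z2 = True.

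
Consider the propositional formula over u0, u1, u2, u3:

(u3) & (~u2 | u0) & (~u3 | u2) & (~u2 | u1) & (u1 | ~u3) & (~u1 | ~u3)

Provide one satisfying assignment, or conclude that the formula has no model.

From the singleton clause (u3), u3 = 1.
From the singleton clause (u2), u2 = 1.
From the singleton clause (u0), u0 = 1.
From the singleton clause (u1), u1 = 1.
But (~u1) is also a unit clause — contradiction.

UNSATISFIABLE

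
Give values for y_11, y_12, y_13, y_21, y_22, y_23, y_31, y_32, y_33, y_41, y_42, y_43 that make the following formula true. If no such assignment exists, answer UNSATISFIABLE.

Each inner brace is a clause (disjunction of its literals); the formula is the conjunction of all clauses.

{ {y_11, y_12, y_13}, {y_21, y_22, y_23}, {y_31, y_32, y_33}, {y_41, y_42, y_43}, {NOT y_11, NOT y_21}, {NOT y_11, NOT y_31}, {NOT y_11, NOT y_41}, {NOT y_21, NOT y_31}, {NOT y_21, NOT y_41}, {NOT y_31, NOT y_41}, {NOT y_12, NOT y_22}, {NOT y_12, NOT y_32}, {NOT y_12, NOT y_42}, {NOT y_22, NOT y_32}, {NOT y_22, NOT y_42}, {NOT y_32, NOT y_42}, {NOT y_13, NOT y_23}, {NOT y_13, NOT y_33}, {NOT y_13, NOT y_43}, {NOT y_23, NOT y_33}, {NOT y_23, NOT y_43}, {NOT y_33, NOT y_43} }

Try y_11 = false.
Try y_12 = true.
The clause (NOT y_22) is unit, so y_22 = false.
The clause (NOT y_32) is unit, so y_32 = false.
The clause (NOT y_42) is unit, so y_42 = false.
Try y_21 = true.
The clause (NOT y_31) is unit, so y_31 = false.
The clause (y_33) is unit, so y_33 = true.
The clause (NOT y_41) is unit, so y_41 = false.
The clause (y_43) is unit, so y_43 = true.
That conflicts with the unit clause (NOT y_43).
Backtrack on y_21: now try y_21 = false.
The clause (y_23) is unit, so y_23 = true.
The clause (NOT y_13) is unit, so y_13 = false.
The clause (NOT y_33) is unit, so y_33 = false.
The clause (y_31) is unit, so y_31 = true.
The clause (NOT y_41) is unit, so y_41 = false.
The clause (y_43) is unit, so y_43 = true.
That conflicts with the unit clause (NOT y_43).
Neither y_21 = true nor y_21 = false works.
Backtrack on y_12: now try y_12 = false.
The clause (y_13) is unit, so y_13 = true.
The clause (NOT y_23) is unit, so y_23 = false.
The clause (NOT y_33) is unit, so y_33 = false.
The clause (NOT y_43) is unit, so y_43 = false.
Try y_21 = true.
The clause (NOT y_31) is unit, so y_31 = false.
The clause (y_32) is unit, so y_32 = true.
The clause (NOT y_41) is unit, so y_41 = false.
The clause (y_42) is unit, so y_42 = true.
That conflicts with the unit clause (NOT y_42).
Backtrack on y_21: now try y_21 = false.
The clause (y_22) is unit, so y_22 = true.
The clause (NOT y_32) is unit, so y_32 = false.
The clause (y_31) is unit, so y_31 = true.
The clause (NOT y_41) is unit, so y_41 = false.
The clause (y_42) is unit, so y_42 = true.
That conflicts with the unit clause (NOT y_42).
Neither y_21 = true nor y_21 = false works.
Neither y_12 = true nor y_12 = false works.
Backtrack on y_11: now try y_11 = true.
The clause (NOT y_21) is unit, so y_21 = false.
The clause (NOT y_31) is unit, so y_31 = false.
The clause (NOT y_41) is unit, so y_41 = false.
Try y_22 = true.
The clause (NOT y_12) is unit, so y_12 = false.
The clause (NOT y_32) is unit, so y_32 = false.
The clause (y_33) is unit, so y_33 = true.
The clause (NOT y_42) is unit, so y_42 = false.
The clause (y_43) is unit, so y_43 = true.
That conflicts with the unit clause (NOT y_43).
Backtrack on y_22: now try y_22 = false.
The clause (y_23) is unit, so y_23 = true.
The clause (NOT y_13) is unit, so y_13 = false.
The clause (NOT y_33) is unit, so y_33 = false.
The clause (y_32) is unit, so y_32 = true.
The clause (NOT y_12) is unit, so y_12 = false.
The clause (NOT y_42) is unit, so y_42 = false.
The clause (y_43) is unit, so y_43 = true.
That conflicts with the unit clause (NOT y_43).
Neither y_22 = true nor y_22 = false works.
Neither y_11 = true nor y_11 = false works.

UNSATISFIABLE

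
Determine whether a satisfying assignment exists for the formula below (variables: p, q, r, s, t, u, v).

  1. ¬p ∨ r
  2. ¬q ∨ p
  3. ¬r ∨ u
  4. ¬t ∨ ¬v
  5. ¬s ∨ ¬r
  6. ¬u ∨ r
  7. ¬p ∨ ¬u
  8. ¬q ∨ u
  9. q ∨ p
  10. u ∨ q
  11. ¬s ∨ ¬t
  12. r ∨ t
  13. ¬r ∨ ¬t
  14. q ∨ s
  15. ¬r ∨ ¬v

No, unsatisfiable

Case p = False:
From the singleton clause (¬q), q = False.
But (q) is also a unit clause — contradiction.
So p must be the other value — set p = True.
From the singleton clause (r), r = True.
From the singleton clause (u), u = True.
But (¬u) is also a unit clause — contradiction.
Neither p = True nor p = False works.
No assignment satisfies every clause.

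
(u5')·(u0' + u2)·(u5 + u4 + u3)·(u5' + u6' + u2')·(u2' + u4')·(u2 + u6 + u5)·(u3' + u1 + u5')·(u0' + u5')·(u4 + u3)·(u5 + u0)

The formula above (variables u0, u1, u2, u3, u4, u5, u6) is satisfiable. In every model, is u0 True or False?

Suppose u0 = 0.
Unit clause (u5') forces u5 = 0.
That conflicts with the unit clause (u5).
So every satisfying assignment has u0 = True.

True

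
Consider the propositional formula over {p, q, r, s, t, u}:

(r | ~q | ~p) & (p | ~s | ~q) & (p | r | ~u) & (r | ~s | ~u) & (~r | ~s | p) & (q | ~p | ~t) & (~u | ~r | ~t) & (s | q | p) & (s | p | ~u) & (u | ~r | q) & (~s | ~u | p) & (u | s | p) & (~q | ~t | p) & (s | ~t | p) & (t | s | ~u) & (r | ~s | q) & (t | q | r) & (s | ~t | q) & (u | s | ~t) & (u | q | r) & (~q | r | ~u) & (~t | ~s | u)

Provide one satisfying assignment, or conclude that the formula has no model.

Try r = 1.
Try s = 1.
(p) alone gives p = 1.
Try q = 1.
Try u = 1.
(~t) alone gives t = 0.
Every clause now holds.

p ↦ 1, q ↦ 1, r ↦ 1, s ↦ 1, t ↦ 0, u ↦ 1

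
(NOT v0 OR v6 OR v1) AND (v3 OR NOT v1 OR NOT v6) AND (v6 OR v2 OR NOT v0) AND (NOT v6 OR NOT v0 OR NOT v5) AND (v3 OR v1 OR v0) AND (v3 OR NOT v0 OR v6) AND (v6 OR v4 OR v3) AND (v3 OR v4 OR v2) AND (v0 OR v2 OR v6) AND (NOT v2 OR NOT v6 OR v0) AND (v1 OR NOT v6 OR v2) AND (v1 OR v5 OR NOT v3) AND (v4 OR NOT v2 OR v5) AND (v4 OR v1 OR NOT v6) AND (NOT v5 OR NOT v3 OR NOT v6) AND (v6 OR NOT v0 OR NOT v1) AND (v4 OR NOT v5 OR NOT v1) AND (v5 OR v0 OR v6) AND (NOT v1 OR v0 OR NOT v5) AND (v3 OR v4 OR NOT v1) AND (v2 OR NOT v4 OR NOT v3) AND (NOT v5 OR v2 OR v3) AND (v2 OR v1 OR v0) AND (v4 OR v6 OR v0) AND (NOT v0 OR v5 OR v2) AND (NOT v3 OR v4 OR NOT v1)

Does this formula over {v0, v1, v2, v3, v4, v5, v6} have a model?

Branch on v0: set v0 = false.
Branch on v3: set v3 = true.
Branch on v2: set v2 = true.
Unit clause (NOT v6) forces v6 = false.
Unit clause (v5) forces v5 = true.
Unit clause (NOT v1) forces v1 = false.
Unit clause (v4) forces v4 = true.
All clauses are satisfied.
A satisfying assignment: v0 ↦ false,  v1 ↦ false,  v2 ↦ true,  v3 ↦ true,  v4 ↦ true,  v5 ↦ true,  v6 ↦ false.

Yes, satisfiable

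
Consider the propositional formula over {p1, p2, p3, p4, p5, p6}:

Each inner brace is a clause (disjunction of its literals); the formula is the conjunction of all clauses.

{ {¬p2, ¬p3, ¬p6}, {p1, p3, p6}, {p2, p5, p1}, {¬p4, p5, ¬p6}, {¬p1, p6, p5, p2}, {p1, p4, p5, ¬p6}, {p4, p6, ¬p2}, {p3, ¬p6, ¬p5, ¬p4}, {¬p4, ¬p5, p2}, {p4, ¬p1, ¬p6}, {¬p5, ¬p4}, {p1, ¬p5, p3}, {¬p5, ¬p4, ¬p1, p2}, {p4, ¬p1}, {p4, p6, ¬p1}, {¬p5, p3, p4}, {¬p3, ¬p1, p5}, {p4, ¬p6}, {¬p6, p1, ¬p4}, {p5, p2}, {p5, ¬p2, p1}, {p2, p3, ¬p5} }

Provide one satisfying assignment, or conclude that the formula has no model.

p1 ↦ False,  p2 ↦ False,  p3 ↦ True,  p4 ↦ False,  p5 ↦ True,  p6 ↦ False

Try p5 = True.
From the singleton clause (¬p4), p4 = False.
From the singleton clause (¬p1), p1 = False.
From the singleton clause (p3), p3 = True.
From the singleton clause (¬p6), p6 = False.
From the singleton clause (¬p2), p2 = False.
All clauses are satisfied.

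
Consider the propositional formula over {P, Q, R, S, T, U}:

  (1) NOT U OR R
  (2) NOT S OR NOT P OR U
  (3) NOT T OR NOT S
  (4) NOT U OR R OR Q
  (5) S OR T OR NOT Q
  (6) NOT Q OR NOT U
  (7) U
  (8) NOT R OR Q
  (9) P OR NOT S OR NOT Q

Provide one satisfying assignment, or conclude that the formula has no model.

Unit clause (U) forces U = true.
Unit clause (R) forces R = true.
Unit clause (NOT Q) forces Q = false.
That conflicts with the unit clause (Q).

UNSATISFIABLE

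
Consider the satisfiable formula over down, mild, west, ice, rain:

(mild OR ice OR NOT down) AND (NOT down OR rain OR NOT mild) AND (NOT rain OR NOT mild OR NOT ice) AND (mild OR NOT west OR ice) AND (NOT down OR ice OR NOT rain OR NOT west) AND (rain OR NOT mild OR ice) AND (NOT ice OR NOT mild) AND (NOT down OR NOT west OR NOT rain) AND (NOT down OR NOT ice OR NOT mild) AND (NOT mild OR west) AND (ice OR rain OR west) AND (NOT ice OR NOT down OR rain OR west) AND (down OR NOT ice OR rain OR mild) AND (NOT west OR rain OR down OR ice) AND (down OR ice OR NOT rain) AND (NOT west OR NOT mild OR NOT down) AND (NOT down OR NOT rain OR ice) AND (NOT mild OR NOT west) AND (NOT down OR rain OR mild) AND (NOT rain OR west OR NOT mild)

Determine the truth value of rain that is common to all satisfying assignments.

Suppose rain = false.
Case down = false:
Case mild = false:
The clause (NOT ice) is unit, so ice = false.
The clause (NOT west) is unit, so west = false.
That conflicts with the unit clause (west).
Backtrack on mild: now try mild = true.
The clause (ice) is unit, so ice = true.
That conflicts with the unit clause (NOT ice).
Both values of mild lead to a conflict.
Backtrack on down: now try down = true.
The clause (NOT mild) is unit, so mild = false.
That conflicts with the unit clause (mild).
Both values of down lead to a conflict.
So every satisfying assignment has rain = True.

True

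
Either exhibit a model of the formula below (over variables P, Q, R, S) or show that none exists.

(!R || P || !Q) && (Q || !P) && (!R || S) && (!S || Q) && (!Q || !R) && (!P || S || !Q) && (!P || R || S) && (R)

The clause (R) is unit, so R = true.
The clause (S) is unit, so S = true.
The clause (Q) is unit, so Q = true.
But (!Q) is also a unit clause — contradiction.

UNSATISFIABLE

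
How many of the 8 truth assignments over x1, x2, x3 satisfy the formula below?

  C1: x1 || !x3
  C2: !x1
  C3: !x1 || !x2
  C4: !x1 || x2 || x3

2

There are 2^3 = 8 truth assignments over (x1, x2, x3).
Split on x1. With x1 = true, the clauses containing x1 are satisfied and !x1 drops from the rest; 0 of the 2^2 = 4 assignments to the other variables satisfy what remains.
With x1 = false, by the same count on the reduced clause set, 2 assignments work.
Total: 0 + 2 = 2.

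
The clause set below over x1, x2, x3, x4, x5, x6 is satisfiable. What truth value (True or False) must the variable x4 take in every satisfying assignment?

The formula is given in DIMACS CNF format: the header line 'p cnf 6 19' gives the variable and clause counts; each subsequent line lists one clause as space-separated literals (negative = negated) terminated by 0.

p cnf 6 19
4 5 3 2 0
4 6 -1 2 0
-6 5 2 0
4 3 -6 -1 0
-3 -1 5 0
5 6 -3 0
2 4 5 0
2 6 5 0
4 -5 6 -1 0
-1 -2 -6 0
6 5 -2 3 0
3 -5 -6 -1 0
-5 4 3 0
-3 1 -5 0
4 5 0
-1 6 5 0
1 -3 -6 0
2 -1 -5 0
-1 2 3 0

Suppose x4 = False.
The clause (x5) is unit, so x5 = True.
The clause (x3) is unit, so x3 = True.
The clause (x1) is unit, so x1 = True.
The clause (x6) is unit, so x6 = True.
The clause (¬x2) is unit, so x2 = False.
Now (x2) is unsatisfied and unit — conflict.
So every satisfying assignment has x4 = True.

True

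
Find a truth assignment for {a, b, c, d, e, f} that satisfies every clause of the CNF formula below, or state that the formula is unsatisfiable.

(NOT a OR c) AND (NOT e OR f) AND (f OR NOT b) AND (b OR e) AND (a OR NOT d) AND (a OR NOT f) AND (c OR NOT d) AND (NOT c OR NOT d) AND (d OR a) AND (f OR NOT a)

Case a = true:
Unit clause (c) forces c = true.
Unit clause (NOT d) forces d = false.
Unit clause (f) forces f = true.
Case b = false:
Unit clause (e) forces e = true.
Every clause now holds.

a: true,  b: false,  c: true,  d: false,  e: true,  f: true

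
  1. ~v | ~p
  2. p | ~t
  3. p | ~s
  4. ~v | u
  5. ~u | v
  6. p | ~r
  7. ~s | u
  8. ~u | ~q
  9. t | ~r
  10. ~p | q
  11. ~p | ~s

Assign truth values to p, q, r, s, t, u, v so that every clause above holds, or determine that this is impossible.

p: 1; q: 1; r: 0; s: 0; t: 1; u: 0; v: 0

Case v = 0:
Unit clause (~u) forces u = 0.
Unit clause (~s) forces s = 0.
Case p = 1:
Unit clause (q) forces q = 1.
Case t = 1:
All clauses hold; r can take either value.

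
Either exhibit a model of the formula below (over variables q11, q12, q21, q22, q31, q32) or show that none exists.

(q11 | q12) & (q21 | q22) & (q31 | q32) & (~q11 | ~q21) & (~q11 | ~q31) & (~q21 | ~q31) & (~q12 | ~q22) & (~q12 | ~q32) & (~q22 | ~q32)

UNSATISFIABLE

Branch on q11: set q11 = 1.
Unit clause (~q21) forces q21 = 0.
Unit clause (q22) forces q22 = 1.
Unit clause (~q31) forces q31 = 0.
Unit clause (q32) forces q32 = 1.
That conflicts with the unit clause (~q32).
That branch fails; take q11 = 0 instead.
Unit clause (q12) forces q12 = 1.
Unit clause (~q22) forces q22 = 0.
Unit clause (q21) forces q21 = 1.
Unit clause (~q31) forces q31 = 0.
Unit clause (q32) forces q32 = 1.
That conflicts with the unit clause (~q32).
Neither q11 = 1 nor q11 = 0 works.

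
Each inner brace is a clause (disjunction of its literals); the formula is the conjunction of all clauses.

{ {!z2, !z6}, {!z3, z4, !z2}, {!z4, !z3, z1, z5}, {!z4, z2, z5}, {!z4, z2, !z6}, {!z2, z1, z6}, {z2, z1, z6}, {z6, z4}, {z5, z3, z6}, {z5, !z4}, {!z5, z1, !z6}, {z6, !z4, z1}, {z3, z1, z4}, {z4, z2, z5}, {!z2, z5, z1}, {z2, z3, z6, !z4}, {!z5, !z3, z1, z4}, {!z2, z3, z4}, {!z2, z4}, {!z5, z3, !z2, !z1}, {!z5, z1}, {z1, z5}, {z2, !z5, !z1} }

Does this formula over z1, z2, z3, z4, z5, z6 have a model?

Try z2 = true.
From the singleton clause (!z6), z6 = false.
From the singleton clause (z1), z1 = true.
From the singleton clause (z4), z4 = true.
From the singleton clause (z5), z5 = true.
From the singleton clause (z3), z3 = true.
All clauses are satisfied.
A satisfying assignment: z1: true; z2: true; z3: true; z4: true; z5: true; z6: false.

Yes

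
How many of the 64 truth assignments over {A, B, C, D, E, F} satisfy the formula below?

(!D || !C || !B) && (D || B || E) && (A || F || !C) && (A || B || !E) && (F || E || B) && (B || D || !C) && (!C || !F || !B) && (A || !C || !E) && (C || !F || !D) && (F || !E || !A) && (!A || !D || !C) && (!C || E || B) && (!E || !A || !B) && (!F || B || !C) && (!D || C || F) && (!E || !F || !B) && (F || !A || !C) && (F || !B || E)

4

There are 2^6 = 64 truth assignments over (A, B, C, D, E, F).
Split on A. With A = true, the clauses containing A are satisfied and !A drops from the rest; 2 of the 2^5 = 32 assignments to the other variables satisfy what remains.
With A = false, by the same count on the reduced clause set, 2 assignments work.
(One model: A=F, B=T, C=F, D=F, E=F, F=T.)
Total: 2 + 2 = 4.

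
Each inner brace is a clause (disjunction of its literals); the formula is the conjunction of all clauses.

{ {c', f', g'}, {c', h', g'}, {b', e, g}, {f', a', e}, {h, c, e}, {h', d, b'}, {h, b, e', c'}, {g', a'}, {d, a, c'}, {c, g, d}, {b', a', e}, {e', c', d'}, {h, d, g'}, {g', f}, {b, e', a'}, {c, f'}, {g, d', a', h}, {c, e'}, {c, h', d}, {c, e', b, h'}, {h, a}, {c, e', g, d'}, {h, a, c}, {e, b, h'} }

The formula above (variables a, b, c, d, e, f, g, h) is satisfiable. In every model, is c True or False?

True

Suppose c = 0.
Unit clause (f') forces f = 0.
Unit clause (g') forces g = 0.
Unit clause (d) forces d = 1.
Unit clause (e') forces e = 0.
Unit clause (b') forces b = 0.
Unit clause (h) forces h = 1.
That conflicts with the unit clause (h').
So every satisfying assignment has c = True.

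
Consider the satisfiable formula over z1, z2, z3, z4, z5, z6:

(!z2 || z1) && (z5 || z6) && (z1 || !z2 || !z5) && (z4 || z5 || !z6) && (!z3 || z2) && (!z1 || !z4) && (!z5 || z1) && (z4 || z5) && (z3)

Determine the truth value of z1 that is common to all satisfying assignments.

Suppose z1 = false.
From the singleton clause (!z2), z2 = false.
From the singleton clause (!z3), z3 = false.
But (z3) is also a unit clause — contradiction.
So every satisfying assignment has z1 = True.

True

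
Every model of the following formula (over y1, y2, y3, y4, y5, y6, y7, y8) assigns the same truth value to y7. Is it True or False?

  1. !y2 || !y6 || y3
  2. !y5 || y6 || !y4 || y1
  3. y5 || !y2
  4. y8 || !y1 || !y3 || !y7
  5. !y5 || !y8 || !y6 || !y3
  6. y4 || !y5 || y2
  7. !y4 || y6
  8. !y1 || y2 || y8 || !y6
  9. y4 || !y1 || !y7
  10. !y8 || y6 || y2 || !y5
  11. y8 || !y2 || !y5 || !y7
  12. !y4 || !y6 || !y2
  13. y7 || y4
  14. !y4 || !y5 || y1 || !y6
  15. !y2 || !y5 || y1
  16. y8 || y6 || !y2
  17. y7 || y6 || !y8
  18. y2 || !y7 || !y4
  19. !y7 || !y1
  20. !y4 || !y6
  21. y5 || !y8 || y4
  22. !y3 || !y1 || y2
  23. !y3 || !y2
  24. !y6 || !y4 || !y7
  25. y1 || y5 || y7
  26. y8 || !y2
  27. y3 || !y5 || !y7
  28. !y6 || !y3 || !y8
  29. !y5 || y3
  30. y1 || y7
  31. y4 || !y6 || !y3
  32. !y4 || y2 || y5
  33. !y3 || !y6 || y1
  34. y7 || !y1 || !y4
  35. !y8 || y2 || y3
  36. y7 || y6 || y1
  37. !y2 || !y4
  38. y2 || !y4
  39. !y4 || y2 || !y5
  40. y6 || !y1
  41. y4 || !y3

Suppose y7 = false.
From the singleton clause (y4), y4 = true.
From the singleton clause (y6), y6 = true.
Now (!y6) is unsatisfied and unit — conflict.
So every satisfying assignment has y7 = True.

True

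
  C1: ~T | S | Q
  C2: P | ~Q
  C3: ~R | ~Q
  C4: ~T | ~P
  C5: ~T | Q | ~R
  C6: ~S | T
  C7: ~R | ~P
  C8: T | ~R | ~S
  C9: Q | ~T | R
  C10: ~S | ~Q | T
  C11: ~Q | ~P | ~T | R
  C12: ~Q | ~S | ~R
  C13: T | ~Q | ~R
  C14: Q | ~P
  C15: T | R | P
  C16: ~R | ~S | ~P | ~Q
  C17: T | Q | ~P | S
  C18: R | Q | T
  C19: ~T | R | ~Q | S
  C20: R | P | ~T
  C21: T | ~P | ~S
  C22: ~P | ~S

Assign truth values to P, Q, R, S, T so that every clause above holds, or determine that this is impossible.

P ↦ 1,  Q ↦ 1,  R ↦ 0,  S ↦ 0,  T ↦ 0

Branch on P: set P = 1.
Unit clause (~T) forces T = 0.
Unit clause (~S) forces S = 0.
Unit clause (~R) forces R = 0.
Unit clause (Q) forces Q = 1.
All clauses are satisfied.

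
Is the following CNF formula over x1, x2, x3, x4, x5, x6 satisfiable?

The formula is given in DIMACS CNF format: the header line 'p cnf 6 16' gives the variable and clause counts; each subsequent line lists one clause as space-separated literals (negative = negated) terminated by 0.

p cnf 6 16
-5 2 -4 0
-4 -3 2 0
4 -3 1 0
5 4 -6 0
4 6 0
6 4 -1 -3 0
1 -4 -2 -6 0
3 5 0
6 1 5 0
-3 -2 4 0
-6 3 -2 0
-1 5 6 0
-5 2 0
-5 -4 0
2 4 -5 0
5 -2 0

No, unsatisfiable

Try x4 = True.
(¬x5) alone gives x5 = False.
(x3) alone gives x3 = True.
(x2) alone gives x2 = True.
But (¬x2) is also a unit clause — contradiction.
So x4 must be the other value — set x4 = False.
(x6) alone gives x6 = True.
(x5) alone gives x5 = True.
(x2) alone gives x2 = True.
(¬x3) alone gives x3 = False.
But (x3) is also a unit clause — contradiction.
Either choice for x4 ends in contradiction.
No assignment satisfies every clause.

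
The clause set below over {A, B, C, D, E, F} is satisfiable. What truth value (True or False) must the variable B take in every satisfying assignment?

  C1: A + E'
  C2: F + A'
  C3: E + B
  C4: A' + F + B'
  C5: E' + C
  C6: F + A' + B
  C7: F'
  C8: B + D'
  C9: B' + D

Suppose B = 0.
From the singleton clause (E), E = 1.
From the singleton clause (A), A = 1.
From the singleton clause (F), F = 1.
But (F') is also a unit clause — contradiction.
So every satisfying assignment has B = True.

True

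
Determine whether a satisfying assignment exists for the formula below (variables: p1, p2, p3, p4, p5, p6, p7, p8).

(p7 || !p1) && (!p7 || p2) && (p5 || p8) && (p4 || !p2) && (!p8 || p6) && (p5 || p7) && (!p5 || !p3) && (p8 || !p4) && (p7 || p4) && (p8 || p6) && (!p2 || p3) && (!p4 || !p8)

Try p7 = true.
From the singleton clause (p2), p2 = true.
From the singleton clause (p4), p4 = true.
From the singleton clause (p8), p8 = true.
But (!p8) is also a unit clause — contradiction.
Backtrack on p7: now try p7 = false.
From the singleton clause (!p1), p1 = false.
From the singleton clause (p5), p5 = true.
From the singleton clause (!p3), p3 = false.
From the singleton clause (p4), p4 = true.
From the singleton clause (p8), p8 = true.
But (!p8) is also a unit clause — contradiction.
Neither p7 = true nor p7 = false works.
No assignment satisfies every clause.

No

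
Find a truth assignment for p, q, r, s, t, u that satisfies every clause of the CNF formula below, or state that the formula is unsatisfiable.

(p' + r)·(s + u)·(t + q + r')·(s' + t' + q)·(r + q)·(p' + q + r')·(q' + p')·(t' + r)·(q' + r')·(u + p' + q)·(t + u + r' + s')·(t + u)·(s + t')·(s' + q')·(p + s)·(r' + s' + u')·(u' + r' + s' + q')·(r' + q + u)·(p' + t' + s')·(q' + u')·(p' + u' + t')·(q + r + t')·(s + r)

UNSATISFIABLE

Suppose p = 0.
(s) alone gives s = 1.
(q') alone gives q = 0.
(t') alone gives t = 0.
(r') alone gives r = 0.
Now (r) is unsatisfied and unit — conflict.
That branch fails; take p = 1 instead.
(r) alone gives r = 1.
(q) alone gives q = 1.
Now (q') is unsatisfied and unit — conflict.
Both values of p lead to a conflict.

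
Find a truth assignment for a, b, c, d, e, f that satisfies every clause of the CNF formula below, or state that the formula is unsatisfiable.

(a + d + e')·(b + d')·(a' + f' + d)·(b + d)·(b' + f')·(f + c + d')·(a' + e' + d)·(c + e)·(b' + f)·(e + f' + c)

Try b = 1.
From the singleton clause (f'), f = 0.
But (f) is also a unit clause — contradiction.
So b must be the other value — set b = 0.
From the singleton clause (d'), d = 0.
But (d) is also a unit clause — contradiction.
Neither b = 1 nor b = 0 works.

UNSATISFIABLE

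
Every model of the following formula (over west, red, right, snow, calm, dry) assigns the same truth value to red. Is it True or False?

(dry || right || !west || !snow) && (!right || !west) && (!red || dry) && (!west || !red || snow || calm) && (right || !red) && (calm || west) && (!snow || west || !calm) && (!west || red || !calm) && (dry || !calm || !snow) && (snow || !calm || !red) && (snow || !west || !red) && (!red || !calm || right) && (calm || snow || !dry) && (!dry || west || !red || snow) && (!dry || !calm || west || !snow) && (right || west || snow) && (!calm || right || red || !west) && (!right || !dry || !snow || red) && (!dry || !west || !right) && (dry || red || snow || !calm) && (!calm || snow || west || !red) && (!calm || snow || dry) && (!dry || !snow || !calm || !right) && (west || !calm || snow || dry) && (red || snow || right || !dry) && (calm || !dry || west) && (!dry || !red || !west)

Suppose red = true.
Unit clause (dry) forces dry = true.
Unit clause (right) forces right = true.
Unit clause (!west) forces west = false.
Unit clause (calm) forces calm = true.
Unit clause (!snow) forces snow = false.
That conflicts with the unit clause (snow).
So every satisfying assignment has red = False.

False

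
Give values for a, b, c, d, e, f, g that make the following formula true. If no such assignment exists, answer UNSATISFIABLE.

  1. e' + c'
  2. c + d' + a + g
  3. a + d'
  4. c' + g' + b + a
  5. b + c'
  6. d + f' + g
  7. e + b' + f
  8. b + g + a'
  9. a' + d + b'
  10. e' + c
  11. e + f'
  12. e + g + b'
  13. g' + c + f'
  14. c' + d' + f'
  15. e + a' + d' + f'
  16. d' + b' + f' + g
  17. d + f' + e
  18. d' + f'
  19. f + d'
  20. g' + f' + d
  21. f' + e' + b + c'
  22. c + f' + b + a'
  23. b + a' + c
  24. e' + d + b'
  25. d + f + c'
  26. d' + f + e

a=0; b=0; c=0; d=0; e=0; f=0; g=0

Suppose e = 0.
(f') alone gives f = 0.
(b') alone gives b = 0.
(c') alone gives c = 0.
(d') alone gives d = 0.
(a') alone gives a = 0.
No clause remains; g is free.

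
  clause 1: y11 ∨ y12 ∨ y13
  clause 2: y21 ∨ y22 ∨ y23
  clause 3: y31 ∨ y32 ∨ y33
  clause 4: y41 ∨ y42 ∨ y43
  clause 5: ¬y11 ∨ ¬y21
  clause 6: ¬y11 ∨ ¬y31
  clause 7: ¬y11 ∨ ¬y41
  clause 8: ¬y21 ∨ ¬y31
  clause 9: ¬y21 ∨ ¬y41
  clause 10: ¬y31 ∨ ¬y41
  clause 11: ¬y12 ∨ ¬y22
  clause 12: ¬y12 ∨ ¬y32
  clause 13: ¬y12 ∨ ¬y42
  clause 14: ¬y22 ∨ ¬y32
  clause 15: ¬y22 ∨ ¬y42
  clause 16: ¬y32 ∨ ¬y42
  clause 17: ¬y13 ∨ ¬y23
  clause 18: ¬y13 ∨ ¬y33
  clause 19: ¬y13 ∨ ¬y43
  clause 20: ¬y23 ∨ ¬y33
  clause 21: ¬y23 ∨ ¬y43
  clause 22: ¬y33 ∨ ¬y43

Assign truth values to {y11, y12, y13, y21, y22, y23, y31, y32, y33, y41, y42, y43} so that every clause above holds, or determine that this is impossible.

UNSATISFIABLE

Branch on y11: set y11 = False.
Branch on y12: set y12 = True.
Unit clause (¬y22) forces y22 = False.
Unit clause (¬y32) forces y32 = False.
Unit clause (¬y42) forces y42 = False.
Branch on y21: set y21 = True.
Unit clause (¬y31) forces y31 = False.
Unit clause (y33) forces y33 = True.
Unit clause (¬y41) forces y41 = False.
Unit clause (y43) forces y43 = True.
But (¬y43) is also a unit clause — contradiction.
That branch fails; take y21 = False instead.
Unit clause (y23) forces y23 = True.
Unit clause (¬y13) forces y13 = False.
Unit clause (¬y33) forces y33 = False.
Unit clause (y31) forces y31 = True.
Unit clause (¬y41) forces y41 = False.
Unit clause (y43) forces y43 = True.
But (¬y43) is also a unit clause — contradiction.
Both values of y21 lead to a conflict.
That branch fails; take y12 = False instead.
Unit clause (y13) forces y13 = True.
Unit clause (¬y23) forces y23 = False.
Unit clause (¬y33) forces y33 = False.
Unit clause (¬y43) forces y43 = False.
Branch on y21: set y21 = True.
Unit clause (¬y31) forces y31 = False.
Unit clause (y32) forces y32 = True.
Unit clause (¬y41) forces y41 = False.
Unit clause (y42) forces y42 = True.
But (¬y42) is also a unit clause — contradiction.
That branch fails; take y21 = False instead.
Unit clause (y22) forces y22 = True.
Unit clause (¬y32) forces y32 = False.
Unit clause (y31) forces y31 = True.
Unit clause (¬y41) forces y41 = False.
Unit clause (y42) forces y42 = True.
But (¬y42) is also a unit clause — contradiction.
Both values of y21 lead to a conflict.
Both values of y12 lead to a conflict.
That branch fails; take y11 = True instead.
Unit clause (¬y21) forces y21 = False.
Unit clause (¬y31) forces y31 = False.
Unit clause (¬y41) forces y41 = False.
Branch on y22: set y22 = True.
Unit clause (¬y12) forces y12 = False.
Unit clause (¬y32) forces y32 = False.
Unit clause (y33) forces y33 = True.
Unit clause (¬y42) forces y42 = False.
Unit clause (y43) forces y43 = True.
But (¬y43) is also a unit clause — contradiction.
That branch fails; take y22 = False instead.
Unit clause (y23) forces y23 = True.
Unit clause (¬y13) forces y13 = False.
Unit clause (¬y33) forces y33 = False.
Unit clause (y32) forces y32 = True.
Unit clause (¬y12) forces y12 = False.
Unit clause (¬y42) forces y42 = False.
Unit clause (y43) forces y43 = True.
But (¬y43) is also a unit clause — contradiction.
Both values of y22 lead to a conflict.
Both values of y11 lead to a conflict.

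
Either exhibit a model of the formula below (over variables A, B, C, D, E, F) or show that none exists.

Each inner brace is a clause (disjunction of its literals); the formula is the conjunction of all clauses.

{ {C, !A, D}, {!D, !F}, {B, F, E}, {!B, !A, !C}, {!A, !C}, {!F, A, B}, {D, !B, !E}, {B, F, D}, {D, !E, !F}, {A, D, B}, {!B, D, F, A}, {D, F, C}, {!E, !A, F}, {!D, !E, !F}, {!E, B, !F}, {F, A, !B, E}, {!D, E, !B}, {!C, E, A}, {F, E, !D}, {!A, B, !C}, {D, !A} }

Case D = true:
(!F) alone gives F = false.
(E) alone gives E = true.
(!A) alone gives A = false.
No clause remains; B, C are free.

A=false; B=false; C=false; D=true; E=true; F=false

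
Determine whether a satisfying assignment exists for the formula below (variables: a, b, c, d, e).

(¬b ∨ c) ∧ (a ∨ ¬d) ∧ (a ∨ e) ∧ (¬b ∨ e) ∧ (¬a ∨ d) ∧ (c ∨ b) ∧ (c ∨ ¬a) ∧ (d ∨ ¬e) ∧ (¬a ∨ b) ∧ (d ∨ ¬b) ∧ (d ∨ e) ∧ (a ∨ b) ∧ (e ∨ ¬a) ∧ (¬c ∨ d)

Yes

Case b = True:
(c) alone gives c = True.
(e) alone gives e = True.
(d) alone gives d = True.
(a) alone gives a = True.
This assignment satisfies each clause.
A satisfying assignment: a ↦ True,  b ↦ True,  c ↦ True,  d ↦ True,  e ↦ True.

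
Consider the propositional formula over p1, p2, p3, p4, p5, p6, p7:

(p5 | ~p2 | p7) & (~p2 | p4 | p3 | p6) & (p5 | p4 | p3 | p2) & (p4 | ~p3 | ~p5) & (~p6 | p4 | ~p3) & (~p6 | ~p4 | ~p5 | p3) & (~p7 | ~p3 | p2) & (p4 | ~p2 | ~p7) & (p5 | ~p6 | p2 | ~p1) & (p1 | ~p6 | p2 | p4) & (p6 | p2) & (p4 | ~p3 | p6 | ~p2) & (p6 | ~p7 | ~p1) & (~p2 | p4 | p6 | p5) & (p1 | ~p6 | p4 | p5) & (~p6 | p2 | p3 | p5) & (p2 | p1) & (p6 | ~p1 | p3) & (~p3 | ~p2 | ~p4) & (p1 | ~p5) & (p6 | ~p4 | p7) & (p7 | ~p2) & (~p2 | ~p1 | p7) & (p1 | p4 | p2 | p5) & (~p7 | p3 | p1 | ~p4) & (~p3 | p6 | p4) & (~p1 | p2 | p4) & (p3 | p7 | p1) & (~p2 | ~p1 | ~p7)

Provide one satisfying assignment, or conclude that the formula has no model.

p1: 1; p2: 0; p3: 1; p4: 1; p5: 1; p6: 1; p7: 0

Try p6 = 1.
Try p4 = 1.
Try p5 = 1.
The clause (p3) is unit, so p3 = 1.
The clause (~p2) is unit, so p2 = 0.
The clause (~p7) is unit, so p7 = 0.
The clause (p1) is unit, so p1 = 1.
All clauses are satisfied.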